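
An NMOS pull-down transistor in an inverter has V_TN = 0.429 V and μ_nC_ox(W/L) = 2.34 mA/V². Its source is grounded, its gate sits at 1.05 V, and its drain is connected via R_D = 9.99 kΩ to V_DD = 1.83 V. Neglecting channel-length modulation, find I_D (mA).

I_D = 0.170 mA

V_GS = V_G = 1.05 V, so V_ov = 1.05 − 0.429 = 0.621 V.
Assume saturation: I_D = ½ k_n V_ov² = 0.5 × 2.34 × 0.621² = 0.451 mA, giving V_DS = V_DD − I_D R_D = 1.83 − 0.451 × 9.99 = -2.68 V.
But -2.68 V < V_ov = 0.621 V, so the device is actually in triode.
In triode I_D = k_n[V_ov V_DS − ½ V_DS²] and I_D = (V_DD − V_DS)/R_D. Equating: 11.7 V_DS² − 15.52 V_DS + 1.83 = 0, giving V_DS = 0.131 V (the root below V_ov).
I_D = (1.83 − 0.131) / 9.99 = 0.17 mA.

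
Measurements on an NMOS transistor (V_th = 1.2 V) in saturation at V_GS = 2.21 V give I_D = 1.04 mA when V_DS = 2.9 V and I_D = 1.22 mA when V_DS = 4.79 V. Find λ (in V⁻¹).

With V_GS fixed, I_D ∝ (1 + λ V_DS) in saturation, so I_D2/I_D1 = (1 + λ V_DS2)/(1 + λ V_DS1).
1.22/1.04 = 1.173 = (1 + 4.79 λ)/(1 + 2.9 λ).
Solving: λ (I_D1 V_DS2 − I_D2 V_DS1) = I_D2 − I_D1, so λ = (1.22 − 1.04) / (1.04 × 4.79 − 1.22 × 2.9) = 0.18 / 1.44 = 0.125 V⁻¹.

λ = 0.125 V⁻¹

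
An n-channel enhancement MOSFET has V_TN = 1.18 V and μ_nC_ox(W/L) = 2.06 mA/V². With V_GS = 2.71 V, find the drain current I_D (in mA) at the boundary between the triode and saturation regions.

I_D = 2.41 mA

At the boundary V_DS = V_ov = V_GS − V_TN = 2.71 − 1.18 = 1.53 V.
I_D = ½ k_n V_ov² = 0.5 × 2.06 × 1.53² = 2.41 mA.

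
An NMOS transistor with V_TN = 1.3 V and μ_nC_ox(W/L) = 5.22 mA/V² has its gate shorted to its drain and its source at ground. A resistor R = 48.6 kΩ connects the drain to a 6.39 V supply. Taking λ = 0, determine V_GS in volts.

V_GS = 1.50 V

With gate tied to drain, V_GS = V_DS ≥ V_GS − V_TN, so the device is in saturation.
KCL at the drain: ½ k_n (V_GS − V_TN)² = (V_DD − V_GS)/R.
Let x = V_GS − 1.3. Then 127 x² + x − 5.09 = 0, giving x = 0.196 V (positive root), so V_GS = 1.5 V.
I_D = (V_DD − V_GS)/R = (6.39 − 1.5) / 48.6 = 0.101 mA.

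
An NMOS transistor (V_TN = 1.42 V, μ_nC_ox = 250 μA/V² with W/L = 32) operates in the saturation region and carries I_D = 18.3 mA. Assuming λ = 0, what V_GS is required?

V_GS = 3.56 V

k_n = μ_nC_ox · (W/L) = 8 mA/V².
In saturation I_D = ½ k_n (V_GS − V_TN)², so V_GS − V_TN = √(2 I_D / k_n) = √(2 × 18.3 / 8) = 2.14 V.
V_GS = 1.42 + 2.14 = 3.56 V.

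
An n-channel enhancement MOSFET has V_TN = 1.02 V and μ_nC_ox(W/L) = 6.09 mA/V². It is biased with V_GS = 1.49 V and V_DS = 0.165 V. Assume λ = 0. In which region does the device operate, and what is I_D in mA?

Triode; I_D = 0.389 mA

V_ov = V_GS − V_TN = 1.49 − 1.02 = 0.47 V.
Since V_DS = 0.165 V < V_ov = 0.47 V, the device is in the triode region.
I_D = k_n [V_ov · V_DS − ½ V_DS²] = 6.09 × [0.47 × 0.165 − 0.5 × 0.165²] = 0.389 mA.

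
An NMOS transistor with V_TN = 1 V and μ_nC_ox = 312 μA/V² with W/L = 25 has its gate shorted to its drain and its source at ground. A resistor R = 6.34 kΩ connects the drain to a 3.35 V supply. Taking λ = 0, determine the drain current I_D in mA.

With gate tied to drain, V_GS = V_DS ≥ V_GS − V_TN, so the device is in saturation.
k_n = μ_nC_ox · (W/L) = 7.8 mA/V².
KCL at the drain: ½ k_n (V_GS − V_TN)² = (V_DD − V_GS)/R.
Let x = V_GS − 1. Then 24.7 x² + x − 2.35 = 0, giving x = 0.289 V (positive root), so V_GS = 1.29 V.
I_D = (V_DD − V_GS)/R = (3.35 − 1.29) / 6.34 = 0.325 mA.

I_D = 0.325 mA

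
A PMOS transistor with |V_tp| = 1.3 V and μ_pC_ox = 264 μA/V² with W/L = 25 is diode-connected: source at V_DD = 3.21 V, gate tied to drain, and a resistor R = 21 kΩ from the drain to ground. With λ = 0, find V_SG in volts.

With gate tied to drain, V_SG = V_SD ≥ V_SG − |V_tp|, so the device is in saturation.
k_p = μ_pC_ox · (W/L) = 6.6 mA/V².
KCL at the drain: ½ k_p (V_SG − |V_tp|)² = (V_DD − V_SG)/R.
Let x = V_SG − 1.3. Then 69.3 x² + x − 1.91 = 0, giving x = 0.159 V (positive root), so V_SG = 1.46 V.
I_D = (V_DD − V_SG)/R = (3.21 − 1.46) / 21 = 0.0834 mA.

V_SG = 1.46 V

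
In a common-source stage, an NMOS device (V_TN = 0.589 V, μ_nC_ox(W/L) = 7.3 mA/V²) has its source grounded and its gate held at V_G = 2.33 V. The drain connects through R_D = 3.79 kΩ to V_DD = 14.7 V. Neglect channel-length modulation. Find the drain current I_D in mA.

I_D = 3.79 mA

V_GS = V_G = 2.33 V, so V_ov = 2.33 − 0.589 = 1.74 V.
Assume saturation: I_D = ½ k_n V_ov² = 0.5 × 7.3 × 1.74² = 11.1 mA, giving V_DS = V_DD − I_D R_D = 14.7 − 11.1 × 3.79 = -27.2 V.
But -27.2 V < V_ov = 1.74 V, so the device is actually in triode.
In triode I_D = k_n[V_ov V_DS − ½ V_DS²] and I_D = (V_DD − V_DS)/R_D. Equating: 13.8 V_DS² − 49.17 V_DS + 14.7 = 0, giving V_DS = 0.33 V (the root below V_ov).
I_D = (14.7 − 0.33) / 3.79 = 3.79 mA.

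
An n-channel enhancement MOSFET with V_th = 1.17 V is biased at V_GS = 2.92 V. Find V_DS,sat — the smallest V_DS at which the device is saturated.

The boundary between triode and saturation is V_DS = V_GS − V_th = V_ov.
V_ov = 2.92 − 1.17 = 1.75 V.

V_DS,sat = 1.75 V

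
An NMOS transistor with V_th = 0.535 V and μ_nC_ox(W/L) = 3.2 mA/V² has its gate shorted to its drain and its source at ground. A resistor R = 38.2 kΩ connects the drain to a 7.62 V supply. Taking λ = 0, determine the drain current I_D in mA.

With gate tied to drain, V_GS = V_DS ≥ V_GS − V_th, so the device is in saturation.
KCL at the drain: ½ k_n (V_GS − V_th)² = (V_DD − V_GS)/R.
Let x = V_GS − 0.535. Then 61.1 x² + x − 7.085 = 0, giving x = 0.332 V (positive root), so V_GS = 0.867 V.
I_D = (V_DD − V_GS)/R = (7.62 − 0.867) / 38.2 = 0.177 mA.

I_D = 0.177 mA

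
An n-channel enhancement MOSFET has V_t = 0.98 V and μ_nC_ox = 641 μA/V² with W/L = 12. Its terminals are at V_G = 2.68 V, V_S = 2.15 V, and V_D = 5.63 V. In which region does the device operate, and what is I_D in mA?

V_GS = V_G − V_S = 2.68 − 2.15 = 0.53 V; V_DS = V_D − V_S = 5.63 − 2.15 = 3.48 V.
V_GS = 0.53 V < V_t = 0.98 V, so the transistor is in cutoff.

Cutoff; I_D = 0 mA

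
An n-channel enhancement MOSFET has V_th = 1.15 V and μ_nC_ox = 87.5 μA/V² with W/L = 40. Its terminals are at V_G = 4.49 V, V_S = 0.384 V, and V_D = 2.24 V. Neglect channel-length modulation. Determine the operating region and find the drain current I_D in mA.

Triode; I_D = 13.2 mA

V_GS = V_G − V_S = 4.49 − 0.384 = 4.11 V; V_DS = V_D − V_S = 2.24 − 0.384 = 1.86 V.
k_n = μ_nC_ox · (W/L) = 3.5 mA/V².
V_ov = V_GS − V_th = 4.11 − 1.15 = 2.96 V.
Since V_DS = 1.86 V < V_ov = 2.96 V, the device is in the triode region.
I_D = k_n [V_ov · V_DS − ½ V_DS²] = 3.5 × [2.96 × 1.86 − 0.5 × 1.86²] = 13.2 mA.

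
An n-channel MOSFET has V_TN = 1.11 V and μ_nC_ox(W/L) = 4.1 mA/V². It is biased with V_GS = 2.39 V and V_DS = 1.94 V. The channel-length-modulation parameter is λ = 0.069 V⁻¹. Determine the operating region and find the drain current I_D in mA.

V_ov = V_GS − V_TN = 2.39 − 1.11 = 1.28 V.
Since V_DS = 1.94 V ≥ V_ov = 1.28 V, the device is in saturation.
I_D = ½ k_n V_ov² (1 + λ V_DS) = 0.5 × 4.1 × 1.28² × (1 + 0.069 × 1.94) = 3.81 mA.

Saturation; I_D = 3.81 mA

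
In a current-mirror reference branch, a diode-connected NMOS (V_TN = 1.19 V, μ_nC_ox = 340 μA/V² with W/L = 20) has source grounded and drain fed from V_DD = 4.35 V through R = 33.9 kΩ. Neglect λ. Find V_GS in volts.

V_GS = 1.35 V

With gate tied to drain, V_GS = V_DS ≥ V_GS − V_TN, so the device is in saturation.
k_n = μ_nC_ox · (W/L) = 6.8 mA/V².
KCL at the drain: ½ k_n (V_GS − V_TN)² = (V_DD − V_GS)/R.
Let x = V_GS − 1.19. Then 115 x² + x − 3.16 = 0, giving x = 0.161 V (positive root), so V_GS = 1.35 V.
I_D = (V_DD − V_GS)/R = (4.35 − 1.35) / 33.9 = 0.0885 mA.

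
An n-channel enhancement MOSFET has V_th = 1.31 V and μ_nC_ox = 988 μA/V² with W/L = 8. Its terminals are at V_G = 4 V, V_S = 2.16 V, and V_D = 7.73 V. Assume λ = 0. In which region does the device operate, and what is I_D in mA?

Saturation; I_D = 1.11 mA

V_GS = V_G − V_S = 4 − 2.16 = 1.84 V; V_DS = V_D − V_S = 7.73 − 2.16 = 5.57 V.
k_n = μ_nC_ox · (W/L) = 7.904 mA/V².
V_ov = V_GS − V_th = 1.84 − 1.31 = 0.53 V.
Since V_DS = 5.57 V ≥ V_ov = 0.53 V, the device is in saturation.
I_D = ½ k_n V_ov² = 0.5 × 7.904 × 0.53² = 1.11 mA.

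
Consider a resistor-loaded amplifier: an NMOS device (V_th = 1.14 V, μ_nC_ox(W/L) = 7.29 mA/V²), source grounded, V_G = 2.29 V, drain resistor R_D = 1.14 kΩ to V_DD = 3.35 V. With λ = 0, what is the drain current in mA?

I_D = 2.61 mA

V_GS = V_G = 2.29 V, so V_ov = 2.29 − 1.14 = 1.15 V.
Assume saturation: I_D = ½ k_n V_ov² = 0.5 × 7.29 × 1.15² = 4.82 mA, giving V_DS = V_DD − I_D R_D = 3.35 − 4.82 × 1.14 = -2.15 V.
But -2.15 V < V_ov = 1.15 V, so the device is actually in triode.
In triode I_D = k_n[V_ov V_DS − ½ V_DS²] and I_D = (V_DD − V_DS)/R_D. Equating: 4.16 V_DS² − 10.56 V_DS + 3.35 = 0, giving V_DS = 0.372 V (the root below V_ov).
I_D = (3.35 − 0.372) / 1.14 = 2.61 mA.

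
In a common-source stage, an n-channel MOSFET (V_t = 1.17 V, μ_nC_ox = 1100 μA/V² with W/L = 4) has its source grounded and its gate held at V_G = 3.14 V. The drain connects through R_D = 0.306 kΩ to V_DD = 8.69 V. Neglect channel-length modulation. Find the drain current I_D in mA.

V_GS = V_G = 3.14 V, so V_ov = 3.14 − 1.17 = 1.97 V.
k_n = μ_nC_ox · (W/L) = 4.4 mA/V².
Assume saturation: I_D = ½ k_n V_ov² = 0.5 × 4.4 × 1.97² = 8.54 mA, giving V_DS = V_DD − I_D R_D = 8.69 − 8.54 × 0.306 = 6.08 V.
V_DS = 6.08 V ≥ V_ov = 1.97 V, confirming saturation.

I_D = 8.54 mA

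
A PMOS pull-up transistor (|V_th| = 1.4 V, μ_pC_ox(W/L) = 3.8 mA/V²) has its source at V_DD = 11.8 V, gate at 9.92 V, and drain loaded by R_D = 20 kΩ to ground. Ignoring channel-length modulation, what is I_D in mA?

I_D = 0.438 mA

V_SG = V_DD − V_G = 11.8 − 9.92 = 1.88 V, so V_ov = 1.88 − 1.4 = 0.48 V.
Assume saturation: I_D = ½ k_p V_ov² = 0.5 × 3.8 × 0.48² = 0.438 mA, giving V_SD = V_DD − I_D R_D = 11.8 − 0.438 × 20 = 3.04 V.
V_SD = 3.04 V ≥ V_ov = 0.48 V, confirming saturation.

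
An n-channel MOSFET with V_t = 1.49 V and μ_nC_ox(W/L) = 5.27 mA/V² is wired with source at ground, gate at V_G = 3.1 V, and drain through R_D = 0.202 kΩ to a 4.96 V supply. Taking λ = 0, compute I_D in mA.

V_GS = V_G = 3.1 V, so V_ov = 3.1 − 1.49 = 1.61 V.
Assume saturation: I_D = ½ k_n V_ov² = 0.5 × 5.27 × 1.61² = 6.83 mA, giving V_DS = V_DD − I_D R_D = 4.96 − 6.83 × 0.202 = 3.58 V.
V_DS = 3.58 V ≥ V_ov = 1.61 V, confirming saturation.

I_D = 6.83 mA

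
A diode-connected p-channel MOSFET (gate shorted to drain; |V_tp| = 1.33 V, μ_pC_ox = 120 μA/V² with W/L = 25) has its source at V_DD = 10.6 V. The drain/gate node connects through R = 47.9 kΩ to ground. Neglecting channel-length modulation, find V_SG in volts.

V_SG = 1.68 V

With gate tied to drain, V_SG = V_SD ≥ V_SG − |V_tp|, so the device is in saturation.
k_p = μ_pC_ox · (W/L) = 3 mA/V².
KCL at the drain: ½ k_p (V_SG − |V_tp|)² = (V_DD − V_SG)/R.
Let x = V_SG − 1.33. Then 71.8 x² + x − 9.27 = 0, giving x = 0.352 V (positive root), so V_SG = 1.68 V.
I_D = (V_DD − V_SG)/R = (10.6 − 1.68) / 47.9 = 0.186 mA.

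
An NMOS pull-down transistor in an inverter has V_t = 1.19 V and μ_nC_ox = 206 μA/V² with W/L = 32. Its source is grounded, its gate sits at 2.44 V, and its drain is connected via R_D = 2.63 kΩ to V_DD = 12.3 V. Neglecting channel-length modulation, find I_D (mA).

I_D = 4.38 mA

V_GS = V_G = 2.44 V, so V_ov = 2.44 − 1.19 = 1.25 V.
k_n = μ_nC_ox · (W/L) = 6.592 mA/V².
Assume saturation: I_D = ½ k_n V_ov² = 0.5 × 6.592 × 1.25² = 5.15 mA, giving V_DS = V_DD − I_D R_D = 12.3 − 5.15 × 2.63 = -1.24 V.
But -1.24 V < V_ov = 1.25 V, so the device is actually in triode.
In triode I_D = k_n[V_ov V_DS − ½ V_DS²] and I_D = (V_DD − V_DS)/R_D. Equating: 8.67 V_DS² − 22.67 V_DS + 12.3 = 0, giving V_DS = 0.768 V (the root below V_ov).
I_D = (12.3 − 0.768) / 2.63 = 4.38 mA.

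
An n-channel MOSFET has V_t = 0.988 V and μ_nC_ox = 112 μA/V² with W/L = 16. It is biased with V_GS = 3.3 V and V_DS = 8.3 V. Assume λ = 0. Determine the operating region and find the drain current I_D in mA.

Saturation; I_D = 4.79 mA

k_n = μ_nC_ox · (W/L) = 1.792 mA/V².
V_ov = V_GS − V_t = 3.3 − 0.988 = 2.31 V.
Since V_DS = 8.3 V ≥ V_ov = 2.31 V, the device is in saturation.
I_D = ½ k_n V_ov² = 0.5 × 1.792 × 2.31² = 4.79 mA.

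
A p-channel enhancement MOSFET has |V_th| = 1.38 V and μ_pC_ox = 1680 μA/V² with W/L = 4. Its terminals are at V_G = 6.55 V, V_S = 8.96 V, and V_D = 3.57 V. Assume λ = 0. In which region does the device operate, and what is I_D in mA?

V_SG = V_S − V_G = 8.96 − 6.55 = 2.41 V; V_SD = V_S − V_D = 8.96 − 3.57 = 5.39 V.
k_p = μ_pC_ox · (W/L) = 6.72 mA/V².
V_ov = V_SG − |V_th| = 2.41 − 1.38 = 1.03 V.
Since V_SD = 5.39 V ≥ V_ov = 1.03 V, the device is in saturation.
I_D = ½ k_p V_ov² = 0.5 × 6.72 × 1.03² = 3.56 mA.

Saturation; I_D = 3.56 mA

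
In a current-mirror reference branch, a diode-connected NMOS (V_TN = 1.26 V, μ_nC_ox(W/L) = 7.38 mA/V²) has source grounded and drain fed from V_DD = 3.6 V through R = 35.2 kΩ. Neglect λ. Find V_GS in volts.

With gate tied to drain, V_GS = V_DS ≥ V_GS − V_TN, so the device is in saturation.
KCL at the drain: ½ k_n (V_GS − V_TN)² = (V_DD − V_GS)/R.
Let x = V_GS − 1.26. Then 130 x² + x − 2.34 = 0, giving x = 0.13 V (positive root), so V_GS = 1.39 V.
I_D = (V_DD − V_GS)/R = (3.6 − 1.39) / 35.2 = 0.0628 mA.

V_GS = 1.39 V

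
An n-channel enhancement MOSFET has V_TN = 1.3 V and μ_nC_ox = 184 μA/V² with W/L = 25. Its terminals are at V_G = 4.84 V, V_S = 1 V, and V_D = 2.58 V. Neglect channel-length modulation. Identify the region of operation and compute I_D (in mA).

Triode; I_D = 12.7 mA

V_GS = V_G − V_S = 4.84 − 1 = 3.84 V; V_DS = V_D − V_S = 2.58 − 1 = 1.58 V.
k_n = μ_nC_ox · (W/L) = 4.6 mA/V².
V_ov = V_GS − V_TN = 3.84 − 1.3 = 2.54 V.
Since V_DS = 1.58 V < V_ov = 2.54 V, the device is in the triode region.
I_D = k_n [V_ov · V_DS − ½ V_DS²] = 4.6 × [2.54 × 1.58 − 0.5 × 1.58²] = 12.7 mA.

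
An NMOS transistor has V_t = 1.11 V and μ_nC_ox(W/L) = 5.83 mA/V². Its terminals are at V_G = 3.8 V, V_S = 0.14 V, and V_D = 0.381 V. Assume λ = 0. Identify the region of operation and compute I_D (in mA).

V_GS = V_G − V_S = 3.8 − 0.14 = 3.66 V; V_DS = V_D − V_S = 0.381 − 0.14 = 0.241 V.
V_ov = V_GS − V_t = 3.66 − 1.11 = 2.55 V.
Since V_DS = 0.241 V < V_ov = 2.55 V, the device is in the triode region.
I_D = k_n [V_ov · V_DS − ½ V_DS²] = 5.83 × [2.55 × 0.241 − 0.5 × 0.241²] = 3.41 mA.

Triode; I_D = 3.41 mA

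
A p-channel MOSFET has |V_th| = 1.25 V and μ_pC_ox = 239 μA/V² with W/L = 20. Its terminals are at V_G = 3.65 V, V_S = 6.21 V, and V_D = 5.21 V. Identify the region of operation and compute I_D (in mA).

Triode; I_D = 3.87 mA

V_SG = V_S − V_G = 6.21 − 3.65 = 2.56 V; V_SD = V_S − V_D = 6.21 − 5.21 = 1 V.
k_p = μ_pC_ox · (W/L) = 4.78 mA/V².
V_ov = V_SG − |V_th| = 2.56 − 1.25 = 1.31 V.
Since V_SD = 1 V < V_ov = 1.31 V, the device is in the triode region.
I_D = k_p [V_ov · V_SD − ½ V_SD²] = 4.78 × [1.31 × 1 − 0.5 × 1²] = 3.87 mA.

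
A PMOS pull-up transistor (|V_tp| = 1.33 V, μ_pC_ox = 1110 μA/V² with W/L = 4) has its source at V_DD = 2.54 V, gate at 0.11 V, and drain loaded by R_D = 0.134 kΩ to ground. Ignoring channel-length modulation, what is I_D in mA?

V_SG = V_DD − V_G = 2.54 − 0.11 = 2.43 V, so V_ov = 2.43 − 1.33 = 1.1 V.
k_p = μ_pC_ox · (W/L) = 4.44 mA/V².
Assume saturation: I_D = ½ k_p V_ov² = 0.5 × 4.44 × 1.1² = 2.69 mA, giving V_SD = V_DD − I_D R_D = 2.54 − 2.69 × 0.134 = 2.18 V.
V_SD = 2.18 V ≥ V_ov = 1.1 V, confirming saturation.

I_D = 2.69 mA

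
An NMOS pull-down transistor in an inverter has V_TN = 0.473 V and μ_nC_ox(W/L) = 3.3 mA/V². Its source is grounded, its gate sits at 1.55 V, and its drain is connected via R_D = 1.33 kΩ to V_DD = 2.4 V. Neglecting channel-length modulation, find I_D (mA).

V_GS = V_G = 1.55 V, so V_ov = 1.55 − 0.473 = 1.08 V.
Assume saturation: I_D = ½ k_n V_ov² = 0.5 × 3.3 × 1.08² = 1.91 mA, giving V_DS = V_DD − I_D R_D = 2.4 − 1.91 × 1.33 = -0.145 V.
But -0.145 V < V_ov = 1.08 V, so the device is actually in triode.
In triode I_D = k_n[V_ov V_DS − ½ V_DS²] and I_D = (V_DD − V_DS)/R_D. Equating: 2.19 V_DS² − 5.727 V_DS + 2.4 = 0, giving V_DS = 0.524 V (the root below V_ov).
I_D = (2.4 − 0.524) / 1.33 = 1.41 mA.

I_D = 1.41 mA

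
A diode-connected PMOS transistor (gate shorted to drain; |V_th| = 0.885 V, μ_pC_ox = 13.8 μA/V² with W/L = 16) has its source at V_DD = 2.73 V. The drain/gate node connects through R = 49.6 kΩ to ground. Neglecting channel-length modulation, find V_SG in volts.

V_SG = 1.38 V

With gate tied to drain, V_SG = V_SD ≥ V_SG − |V_th|, so the device is in saturation.
k_p = μ_pC_ox · (W/L) = 0.2208 mA/V².
KCL at the drain: ½ k_p (V_SG − |V_th|)² = (V_DD − V_SG)/R.
Let x = V_SG − 0.885. Then 5.48 x² + x − 1.845 = 0, giving x = 0.496 V (positive root), so V_SG = 1.38 V.
I_D = (V_DD − V_SG)/R = (2.73 − 1.38) / 49.6 = 0.0272 mA.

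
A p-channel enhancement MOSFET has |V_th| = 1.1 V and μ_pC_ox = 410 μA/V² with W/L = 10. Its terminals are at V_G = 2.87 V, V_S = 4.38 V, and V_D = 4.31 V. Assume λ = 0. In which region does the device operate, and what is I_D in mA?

V_SG = V_S − V_G = 4.38 − 2.87 = 1.51 V; V_SD = V_S − V_D = 4.38 − 4.31 = 0.07 V.
k_p = μ_pC_ox · (W/L) = 4.1 mA/V².
V_ov = V_SG − |V_th| = 1.51 − 1.1 = 0.41 V.
Since V_SD = 0.07 V < V_ov = 0.41 V, the device is in the triode region.
I_D = k_p [V_ov · V_SD − ½ V_SD²] = 4.1 × [0.41 × 0.07 − 0.5 × 0.07²] = 0.108 mA.

Triode; I_D = 0.108 mA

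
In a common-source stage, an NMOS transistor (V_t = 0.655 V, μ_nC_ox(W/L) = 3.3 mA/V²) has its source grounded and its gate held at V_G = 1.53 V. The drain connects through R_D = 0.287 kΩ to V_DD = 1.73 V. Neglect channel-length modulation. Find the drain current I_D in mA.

I_D = 1.26 mA

V_GS = V_G = 1.53 V, so V_ov = 1.53 − 0.655 = 0.875 V.
Assume saturation: I_D = ½ k_n V_ov² = 0.5 × 3.3 × 0.875² = 1.26 mA, giving V_DS = V_DD − I_D R_D = 1.73 − 1.26 × 0.287 = 1.37 V.
V_DS = 1.37 V ≥ V_ov = 0.875 V, confirming saturation.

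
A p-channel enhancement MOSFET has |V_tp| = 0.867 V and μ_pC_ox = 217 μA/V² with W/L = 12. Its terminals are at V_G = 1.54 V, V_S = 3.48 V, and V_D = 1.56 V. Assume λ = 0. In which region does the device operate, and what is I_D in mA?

V_SG = V_S − V_G = 3.48 − 1.54 = 1.94 V; V_SD = V_S − V_D = 3.48 − 1.56 = 1.92 V.
k_p = μ_pC_ox · (W/L) = 2.604 mA/V².
V_ov = V_SG − |V_tp| = 1.94 − 0.867 = 1.07 V.
Since V_SD = 1.92 V ≥ V_ov = 1.07 V, the device is in saturation.
I_D = ½ k_p V_ov² = 0.5 × 2.604 × 1.07² = 1.5 mA.

Saturation; I_D = 1.50 mA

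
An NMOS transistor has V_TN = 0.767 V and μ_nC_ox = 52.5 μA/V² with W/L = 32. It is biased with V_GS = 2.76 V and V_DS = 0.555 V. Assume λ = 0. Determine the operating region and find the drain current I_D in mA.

Triode; I_D = 1.60 mA

k_n = μ_nC_ox · (W/L) = 1.68 mA/V².
V_ov = V_GS − V_TN = 2.76 − 0.767 = 1.99 V.
Since V_DS = 0.555 V < V_ov = 1.99 V, the device is in the triode region.
I_D = k_n [V_ov · V_DS − ½ V_DS²] = 1.68 × [1.99 × 0.555 − 0.5 × 0.555²] = 1.6 mA.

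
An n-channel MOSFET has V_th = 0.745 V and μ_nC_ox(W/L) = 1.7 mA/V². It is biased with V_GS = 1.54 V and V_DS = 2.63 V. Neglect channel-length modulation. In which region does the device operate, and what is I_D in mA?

V_ov = V_GS − V_th = 1.54 − 0.745 = 0.795 V.
Since V_DS = 2.63 V ≥ V_ov = 0.795 V, the device is in saturation.
I_D = ½ k_n V_ov² = 0.5 × 1.7 × 0.795² = 0.537 mA.

Saturation; I_D = 0.537 mA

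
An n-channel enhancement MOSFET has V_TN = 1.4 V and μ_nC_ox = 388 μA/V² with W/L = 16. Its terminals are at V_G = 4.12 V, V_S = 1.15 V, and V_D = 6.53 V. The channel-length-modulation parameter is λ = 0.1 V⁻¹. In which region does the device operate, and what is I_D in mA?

V_GS = V_G − V_S = 4.12 − 1.15 = 2.97 V; V_DS = V_D − V_S = 6.53 − 1.15 = 5.38 V.
k_n = μ_nC_ox · (W/L) = 6.208 mA/V².
V_ov = V_GS − V_TN = 2.97 − 1.4 = 1.57 V.
Since V_DS = 5.38 V ≥ V_ov = 1.57 V, the device is in saturation.
I_D = ½ k_n V_ov² (1 + λ V_DS) = 0.5 × 6.208 × 1.57² × (1 + 0.1 × 5.38) = 11.8 mA.

Saturation; I_D = 11.8 mA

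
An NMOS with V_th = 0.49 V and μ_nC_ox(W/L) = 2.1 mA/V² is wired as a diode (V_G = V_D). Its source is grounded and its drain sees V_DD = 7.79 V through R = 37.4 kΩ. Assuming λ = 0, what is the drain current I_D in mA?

I_D = 0.184 mA

With gate tied to drain, V_GS = V_DS ≥ V_GS − V_th, so the device is in saturation.
KCL at the drain: ½ k_n (V_GS − V_th)² = (V_DD − V_GS)/R.
Let x = V_GS − 0.49. Then 39.3 x² + x − 7.3 = 0, giving x = 0.419 V (positive root), so V_GS = 0.909 V.
I_D = (V_DD − V_GS)/R = (7.79 − 0.909) / 37.4 = 0.184 mA.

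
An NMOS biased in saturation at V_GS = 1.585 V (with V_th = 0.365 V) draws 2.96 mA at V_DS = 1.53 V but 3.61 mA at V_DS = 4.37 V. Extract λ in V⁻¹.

λ = 0.0877 V⁻¹

With V_GS fixed, I_D ∝ (1 + λ V_DS) in saturation, so I_D2/I_D1 = (1 + λ V_DS2)/(1 + λ V_DS1).
3.61/2.96 = 1.22 = (1 + 4.37 λ)/(1 + 1.53 λ).
Solving: λ (I_D1 V_DS2 − I_D2 V_DS1) = I_D2 − I_D1, so λ = (3.61 − 2.96) / (2.96 × 4.37 − 3.61 × 1.53) = 0.65 / 7.41 = 0.0877 V⁻¹.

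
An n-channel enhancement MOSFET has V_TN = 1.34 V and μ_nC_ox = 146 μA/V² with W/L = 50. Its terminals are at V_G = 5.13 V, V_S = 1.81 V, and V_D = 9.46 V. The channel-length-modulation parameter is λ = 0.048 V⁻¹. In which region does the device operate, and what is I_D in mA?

Saturation; I_D = 19.6 mA

V_GS = V_G − V_S = 5.13 − 1.81 = 3.32 V; V_DS = V_D − V_S = 9.46 − 1.81 = 7.65 V.
k_n = μ_nC_ox · (W/L) = 7.3 mA/V².
V_ov = V_GS − V_TN = 3.32 − 1.34 = 1.98 V.
Since V_DS = 7.65 V ≥ V_ov = 1.98 V, the device is in saturation.
I_D = ½ k_n V_ov² (1 + λ V_DS) = 0.5 × 7.3 × 1.98² × (1 + 0.048 × 7.65) = 19.6 mA.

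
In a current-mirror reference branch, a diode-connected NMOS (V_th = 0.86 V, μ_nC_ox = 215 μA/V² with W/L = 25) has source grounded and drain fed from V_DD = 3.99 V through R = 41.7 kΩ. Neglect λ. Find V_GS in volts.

With gate tied to drain, V_GS = V_DS ≥ V_GS − V_th, so the device is in saturation.
k_n = μ_nC_ox · (W/L) = 5.375 mA/V².
KCL at the drain: ½ k_n (V_GS − V_th)² = (V_DD − V_GS)/R.
Let x = V_GS − 0.86. Then 112 x² + x − 3.13 = 0, giving x = 0.163 V (positive root), so V_GS = 1.02 V.
I_D = (V_DD − V_GS)/R = (3.99 − 1.02) / 41.7 = 0.0712 mA.

V_GS = 1.02 V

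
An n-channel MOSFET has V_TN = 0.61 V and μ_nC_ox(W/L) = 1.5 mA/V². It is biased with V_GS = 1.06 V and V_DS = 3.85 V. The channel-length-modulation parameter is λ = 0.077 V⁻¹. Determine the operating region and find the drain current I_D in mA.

V_ov = V_GS − V_TN = 1.06 − 0.61 = 0.45 V.
Since V_DS = 3.85 V ≥ V_ov = 0.45 V, the device is in saturation.
I_D = ½ k_n V_ov² (1 + λ V_DS) = 0.5 × 1.5 × 0.45² × (1 + 0.077 × 3.85) = 0.197 mA.

Saturation; I_D = 0.197 mA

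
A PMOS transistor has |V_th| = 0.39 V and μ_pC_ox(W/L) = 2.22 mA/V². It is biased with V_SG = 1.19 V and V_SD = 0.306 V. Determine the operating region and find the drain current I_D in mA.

Triode; I_D = 0.440 mA

V_ov = V_SG − |V_th| = 1.19 − 0.39 = 0.8 V.
Since V_SD = 0.306 V < V_ov = 0.8 V, the device is in the triode region.
I_D = k_p [V_ov · V_SD − ½ V_SD²] = 2.22 × [0.8 × 0.306 − 0.5 × 0.306²] = 0.44 mA.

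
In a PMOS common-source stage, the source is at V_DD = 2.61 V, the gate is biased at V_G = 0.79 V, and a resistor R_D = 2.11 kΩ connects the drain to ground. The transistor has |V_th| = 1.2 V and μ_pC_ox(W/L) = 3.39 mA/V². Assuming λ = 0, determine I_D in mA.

I_D = 0.652 mA

V_SG = V_DD − V_G = 2.61 − 0.79 = 1.82 V, so V_ov = 1.82 − 1.2 = 0.62 V.
Assume saturation: I_D = ½ k_p V_ov² = 0.5 × 3.39 × 0.62² = 0.652 mA, giving V_SD = V_DD − I_D R_D = 2.61 − 0.652 × 2.11 = 1.24 V.
V_SD = 1.24 V ≥ V_ov = 0.62 V, confirming saturation.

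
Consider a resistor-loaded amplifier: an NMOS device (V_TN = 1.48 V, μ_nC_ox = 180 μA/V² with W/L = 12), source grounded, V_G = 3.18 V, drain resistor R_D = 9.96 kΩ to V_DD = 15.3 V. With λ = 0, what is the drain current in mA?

V_GS = V_G = 3.18 V, so V_ov = 3.18 − 1.48 = 1.7 V.
k_n = μ_nC_ox · (W/L) = 2.16 mA/V².
Assume saturation: I_D = ½ k_n V_ov² = 0.5 × 2.16 × 1.7² = 3.12 mA, giving V_DS = V_DD − I_D R_D = 15.3 − 3.12 × 9.96 = -15.8 V.
But -15.8 V < V_ov = 1.7 V, so the device is actually in triode.
In triode I_D = k_n[V_ov V_DS − ½ V_DS²] and I_D = (V_DD − V_DS)/R_D. Equating: 10.8 V_DS² − 37.57 V_DS + 15.3 = 0, giving V_DS = 0.471 V (the root below V_ov).
I_D = (15.3 − 0.471) / 9.96 = 1.49 mA.

I_D = 1.49 mA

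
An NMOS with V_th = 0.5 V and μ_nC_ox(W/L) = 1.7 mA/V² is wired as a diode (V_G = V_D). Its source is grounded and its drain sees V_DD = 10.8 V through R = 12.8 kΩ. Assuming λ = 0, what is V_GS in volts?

V_GS = 1.43 V

With gate tied to drain, V_GS = V_DS ≥ V_GS − V_th, so the device is in saturation.
KCL at the drain: ½ k_n (V_GS − V_th)² = (V_DD − V_GS)/R.
Let x = V_GS − 0.5. Then 10.9 x² + x − 10.3 = 0, giving x = 0.928 V (positive root), so V_GS = 1.43 V.
I_D = (V_DD − V_GS)/R = (10.8 − 1.43) / 12.8 = 0.732 mA.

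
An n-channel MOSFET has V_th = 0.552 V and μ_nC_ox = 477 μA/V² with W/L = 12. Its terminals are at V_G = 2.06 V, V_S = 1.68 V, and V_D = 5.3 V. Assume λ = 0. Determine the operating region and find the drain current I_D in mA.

V_GS = V_G − V_S = 2.06 − 1.68 = 0.38 V; V_DS = V_D − V_S = 5.3 − 1.68 = 3.62 V.
V_GS = 0.38 V < V_th = 0.552 V, so the transistor is in cutoff.

Cutoff; I_D = 0 mA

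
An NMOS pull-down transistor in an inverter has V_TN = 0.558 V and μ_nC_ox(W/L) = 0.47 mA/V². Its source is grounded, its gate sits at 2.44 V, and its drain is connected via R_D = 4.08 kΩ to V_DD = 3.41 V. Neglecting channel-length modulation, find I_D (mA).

V_GS = V_G = 2.44 V, so V_ov = 2.44 − 0.558 = 1.88 V.
Assume saturation: I_D = ½ k_n V_ov² = 0.5 × 0.47 × 1.88² = 0.832 mA, giving V_DS = V_DD − I_D R_D = 3.41 − 0.832 × 4.08 = 0.014 V.
But 0.014 V < V_ov = 1.88 V, so the device is actually in triode.
In triode I_D = k_n[V_ov V_DS − ½ V_DS²] and I_D = (V_DD − V_DS)/R_D. Equating: 0.959 V_DS² − 4.609 V_DS + 3.41 = 0, giving V_DS = 0.913 V (the root below V_ov).
I_D = (3.41 − 0.913) / 4.08 = 0.612 mA.

I_D = 0.612 mA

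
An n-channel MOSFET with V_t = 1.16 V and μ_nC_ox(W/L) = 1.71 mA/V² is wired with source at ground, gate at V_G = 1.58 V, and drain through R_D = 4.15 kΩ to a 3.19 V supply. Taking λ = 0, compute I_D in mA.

V_GS = V_G = 1.58 V, so V_ov = 1.58 − 1.16 = 0.42 V.
Assume saturation: I_D = ½ k_n V_ov² = 0.5 × 1.71 × 0.42² = 0.151 mA, giving V_DS = V_DD − I_D R_D = 3.19 − 0.151 × 4.15 = 2.56 V.
V_DS = 2.56 V ≥ V_ov = 0.42 V, confirming saturation.

I_D = 0.151 mA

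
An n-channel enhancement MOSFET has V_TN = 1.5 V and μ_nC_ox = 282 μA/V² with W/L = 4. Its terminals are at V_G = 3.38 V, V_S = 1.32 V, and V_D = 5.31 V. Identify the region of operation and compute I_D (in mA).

V_GS = V_G − V_S = 3.38 − 1.32 = 2.06 V; V_DS = V_D − V_S = 5.31 − 1.32 = 3.99 V.
k_n = μ_nC_ox · (W/L) = 1.128 mA/V².
V_ov = V_GS − V_TN = 2.06 − 1.5 = 0.56 V.
Since V_DS = 3.99 V ≥ V_ov = 0.56 V, the device is in saturation.
I_D = ½ k_n V_ov² = 0.5 × 1.128 × 0.56² = 0.177 mA.

Saturation; I_D = 0.177 mA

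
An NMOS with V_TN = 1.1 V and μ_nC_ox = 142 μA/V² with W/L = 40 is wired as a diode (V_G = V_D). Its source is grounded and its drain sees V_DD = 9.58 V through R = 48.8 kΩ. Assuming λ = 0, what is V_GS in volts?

V_GS = 1.34 V

With gate tied to drain, V_GS = V_DS ≥ V_GS − V_TN, so the device is in saturation.
k_n = μ_nC_ox · (W/L) = 5.68 mA/V².
KCL at the drain: ½ k_n (V_GS − V_TN)² = (V_DD − V_GS)/R.
Let x = V_GS − 1.1. Then 139 x² + x − 8.48 = 0, giving x = 0.244 V (positive root), so V_GS = 1.34 V.
I_D = (V_DD − V_GS)/R = (9.58 − 1.34) / 48.8 = 0.169 mA.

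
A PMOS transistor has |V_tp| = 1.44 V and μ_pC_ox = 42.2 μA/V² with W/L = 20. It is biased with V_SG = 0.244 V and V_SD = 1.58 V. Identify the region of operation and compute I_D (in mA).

Cutoff; I_D = 0 mA

V_SG = 0.244 V < |V_tp| = 1.44 V, so the transistor is in cutoff.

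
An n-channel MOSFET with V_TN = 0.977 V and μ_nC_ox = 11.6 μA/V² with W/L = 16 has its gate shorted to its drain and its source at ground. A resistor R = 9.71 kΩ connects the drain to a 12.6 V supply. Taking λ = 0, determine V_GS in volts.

With gate tied to drain, V_GS = V_DS ≥ V_GS − V_TN, so the device is in saturation.
k_n = μ_nC_ox · (W/L) = 0.1856 mA/V².
KCL at the drain: ½ k_n (V_GS − V_TN)² = (V_DD − V_GS)/R.
Let x = V_GS − 0.977. Then 0.901 x² + x − 11.62 = 0, giving x = 3.08 V (positive root), so V_GS = 4.06 V.
I_D = (V_DD − V_GS)/R = (12.6 − 4.06) / 9.71 = 0.88 mA.

V_GS = 4.06 V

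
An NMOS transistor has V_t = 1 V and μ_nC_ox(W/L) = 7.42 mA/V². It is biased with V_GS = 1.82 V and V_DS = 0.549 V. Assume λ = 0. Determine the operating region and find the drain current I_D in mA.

V_ov = V_GS − V_t = 1.82 − 1 = 0.82 V.
Since V_DS = 0.549 V < V_ov = 0.82 V, the device is in the triode region.
I_D = k_n [V_ov · V_DS − ½ V_DS²] = 7.42 × [0.82 × 0.549 − 0.5 × 0.549²] = 2.22 mA.

Triode; I_D = 2.22 mA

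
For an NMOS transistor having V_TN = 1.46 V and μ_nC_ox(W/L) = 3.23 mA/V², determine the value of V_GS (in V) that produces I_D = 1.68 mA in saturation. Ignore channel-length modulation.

In saturation I_D = ½ k_n (V_GS − V_TN)², so V_GS − V_TN = √(2 I_D / k_n) = √(2 × 1.68 / 3.23) = 1.02 V.
V_GS = 1.46 + 1.02 = 2.48 V.

V_GS = 2.48 V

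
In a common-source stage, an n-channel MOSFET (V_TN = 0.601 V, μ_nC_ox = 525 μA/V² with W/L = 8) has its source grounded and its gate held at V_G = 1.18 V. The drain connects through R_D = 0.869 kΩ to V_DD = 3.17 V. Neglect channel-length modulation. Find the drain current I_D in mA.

V_GS = V_G = 1.18 V, so V_ov = 1.18 − 0.601 = 0.579 V.
k_n = μ_nC_ox · (W/L) = 4.2 mA/V².
Assume saturation: I_D = ½ k_n V_ov² = 0.5 × 4.2 × 0.579² = 0.704 mA, giving V_DS = V_DD − I_D R_D = 3.17 − 0.704 × 0.869 = 2.56 V.
V_DS = 2.56 V ≥ V_ov = 0.579 V, confirming saturation.

I_D = 0.704 mA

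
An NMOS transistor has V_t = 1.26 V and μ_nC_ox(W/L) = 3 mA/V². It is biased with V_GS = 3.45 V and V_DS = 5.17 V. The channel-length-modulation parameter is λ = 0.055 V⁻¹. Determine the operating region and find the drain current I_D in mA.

V_ov = V_GS − V_t = 3.45 − 1.26 = 2.19 V.
Since V_DS = 5.17 V ≥ V_ov = 2.19 V, the device is in saturation.
I_D = ½ k_n V_ov² (1 + λ V_DS) = 0.5 × 3 × 2.19² × (1 + 0.055 × 5.17) = 9.24 mA.

Saturation; I_D = 9.24 mA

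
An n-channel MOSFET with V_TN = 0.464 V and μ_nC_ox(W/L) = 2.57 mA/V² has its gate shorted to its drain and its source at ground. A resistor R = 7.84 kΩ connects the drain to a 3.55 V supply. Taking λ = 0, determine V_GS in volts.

With gate tied to drain, V_GS = V_DS ≥ V_GS − V_TN, so the device is in saturation.
KCL at the drain: ½ k_n (V_GS − V_TN)² = (V_DD − V_GS)/R.
Let x = V_GS − 0.464. Then 10.1 x² + x − 3.086 = 0, giving x = 0.506 V (positive root), so V_GS = 0.97 V.
I_D = (V_DD − V_GS)/R = (3.55 − 0.97) / 7.84 = 0.329 mA.

V_GS = 0.970 V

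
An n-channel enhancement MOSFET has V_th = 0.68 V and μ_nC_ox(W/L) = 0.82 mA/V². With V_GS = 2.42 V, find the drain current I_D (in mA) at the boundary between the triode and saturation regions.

I_D = 1.24 mA

At the boundary V_DS = V_ov = V_GS − V_th = 2.42 − 0.68 = 1.74 V.
I_D = ½ k_n V_ov² = 0.5 × 0.82 × 1.74² = 1.24 mA.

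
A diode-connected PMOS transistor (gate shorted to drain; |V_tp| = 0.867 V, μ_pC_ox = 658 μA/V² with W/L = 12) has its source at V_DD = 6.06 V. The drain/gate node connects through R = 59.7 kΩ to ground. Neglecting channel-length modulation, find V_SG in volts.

With gate tied to drain, V_SG = V_SD ≥ V_SG − |V_tp|, so the device is in saturation.
k_p = μ_pC_ox · (W/L) = 7.896 mA/V².
KCL at the drain: ½ k_p (V_SG − |V_tp|)² = (V_DD − V_SG)/R.
Let x = V_SG − 0.867. Then 236 x² + x − 5.193 = 0, giving x = 0.146 V (positive root), so V_SG = 1.01 V.
I_D = (V_DD − V_SG)/R = (6.06 − 1.01) / 59.7 = 0.0845 mA.

V_SG = 1.01 V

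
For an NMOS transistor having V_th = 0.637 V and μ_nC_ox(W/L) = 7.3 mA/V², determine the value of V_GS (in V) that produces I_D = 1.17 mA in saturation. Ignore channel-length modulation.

In saturation I_D = ½ k_n (V_GS − V_th)², so V_GS − V_th = √(2 I_D / k_n) = √(2 × 1.17 / 7.3) = 0.566 V.
V_GS = 0.637 + 0.566 = 1.2 V.

V_GS = 1.20 V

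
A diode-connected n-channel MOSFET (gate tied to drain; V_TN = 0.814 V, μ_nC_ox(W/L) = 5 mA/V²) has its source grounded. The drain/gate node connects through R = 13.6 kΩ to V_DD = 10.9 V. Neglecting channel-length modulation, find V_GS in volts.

With gate tied to drain, V_GS = V_DS ≥ V_GS − V_TN, so the device is in saturation.
KCL at the drain: ½ k_n (V_GS − V_TN)² = (V_DD − V_GS)/R.
Let x = V_GS − 0.814. Then 34 x² + x − 10.09 = 0, giving x = 0.53 V (positive root), so V_GS = 1.34 V.
I_D = (V_DD − V_GS)/R = (10.9 − 1.34) / 13.6 = 0.703 mA.

V_GS = 1.34 V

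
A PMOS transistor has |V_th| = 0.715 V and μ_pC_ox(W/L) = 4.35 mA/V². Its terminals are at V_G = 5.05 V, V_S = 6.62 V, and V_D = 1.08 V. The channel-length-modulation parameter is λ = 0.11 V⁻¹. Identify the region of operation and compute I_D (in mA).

V_SG = V_S − V_G = 6.62 − 5.05 = 1.57 V; V_SD = V_S − V_D = 6.62 − 1.08 = 5.54 V.
V_ov = V_SG − |V_th| = 1.57 − 0.715 = 0.855 V.
Since V_SD = 5.54 V ≥ V_ov = 0.855 V, the device is in saturation.
I_D = ½ k_p V_ov² (1 + λ V_SD) = 0.5 × 4.35 × 0.855² × (1 + 0.11 × 5.54) = 2.56 mA.

Saturation; I_D = 2.56 mA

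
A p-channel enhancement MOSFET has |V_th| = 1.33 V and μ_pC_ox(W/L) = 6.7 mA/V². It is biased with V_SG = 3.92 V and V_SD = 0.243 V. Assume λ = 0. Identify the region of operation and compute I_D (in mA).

Triode; I_D = 4.02 mA

V_ov = V_SG − |V_th| = 3.92 − 1.33 = 2.59 V.
Since V_SD = 0.243 V < V_ov = 2.59 V, the device is in the triode region.
I_D = k_p [V_ov · V_SD − ½ V_SD²] = 6.7 × [2.59 × 0.243 − 0.5 × 0.243²] = 4.02 mA.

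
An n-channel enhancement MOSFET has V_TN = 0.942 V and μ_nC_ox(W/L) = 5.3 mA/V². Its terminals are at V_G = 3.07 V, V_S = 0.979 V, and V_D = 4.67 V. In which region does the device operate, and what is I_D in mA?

Saturation; I_D = 3.50 mA

V_GS = V_G − V_S = 3.07 − 0.979 = 2.09 V; V_DS = V_D − V_S = 4.67 − 0.979 = 3.69 V.
V_ov = V_GS − V_TN = 2.09 − 0.942 = 1.15 V.
Since V_DS = 3.69 V ≥ V_ov = 1.15 V, the device is in saturation.
I_D = ½ k_n V_ov² = 0.5 × 5.3 × 1.15² = 3.5 mA.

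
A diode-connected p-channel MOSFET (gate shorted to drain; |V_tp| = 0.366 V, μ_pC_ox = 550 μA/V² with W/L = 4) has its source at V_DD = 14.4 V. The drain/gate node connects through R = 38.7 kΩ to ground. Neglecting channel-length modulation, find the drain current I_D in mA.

I_D = 0.348 mA

With gate tied to drain, V_SG = V_SD ≥ V_SG − |V_tp|, so the device is in saturation.
k_p = μ_pC_ox · (W/L) = 2.2 mA/V².
KCL at the drain: ½ k_p (V_SG − |V_tp|)² = (V_DD − V_SG)/R.
Let x = V_SG − 0.366. Then 42.6 x² + x − 14.03 = 0, giving x = 0.563 V (positive root), so V_SG = 0.929 V.
I_D = (V_DD − V_SG)/R = (14.4 − 0.929) / 38.7 = 0.348 mA.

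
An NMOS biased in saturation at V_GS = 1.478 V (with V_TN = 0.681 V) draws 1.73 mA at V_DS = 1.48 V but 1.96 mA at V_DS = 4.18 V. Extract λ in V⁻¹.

With V_GS fixed, I_D ∝ (1 + λ V_DS) in saturation, so I_D2/I_D1 = (1 + λ V_DS2)/(1 + λ V_DS1).
1.96/1.73 = 1.133 = (1 + 4.18 λ)/(1 + 1.48 λ).
Solving: λ (I_D1 V_DS2 − I_D2 V_DS1) = I_D2 − I_D1, so λ = (1.96 − 1.73) / (1.73 × 4.18 − 1.96 × 1.48) = 0.23 / 4.33 = 0.0531 V⁻¹.

λ = 0.0531 V⁻¹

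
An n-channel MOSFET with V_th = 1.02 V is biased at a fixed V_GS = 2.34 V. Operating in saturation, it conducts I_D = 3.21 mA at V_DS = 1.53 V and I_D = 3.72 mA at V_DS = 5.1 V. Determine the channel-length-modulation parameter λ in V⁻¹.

With V_GS fixed, I_D ∝ (1 + λ V_DS) in saturation, so I_D2/I_D1 = (1 + λ V_DS2)/(1 + λ V_DS1).
3.72/3.21 = 1.159 = (1 + 5.1 λ)/(1 + 1.53 λ).
Solving: λ (I_D1 V_DS2 − I_D2 V_DS1) = I_D2 − I_D1, so λ = (3.72 − 3.21) / (3.21 × 5.1 − 3.72 × 1.53) = 0.51 / 10.7 = 0.0478 V⁻¹.

λ = 0.0478 V⁻¹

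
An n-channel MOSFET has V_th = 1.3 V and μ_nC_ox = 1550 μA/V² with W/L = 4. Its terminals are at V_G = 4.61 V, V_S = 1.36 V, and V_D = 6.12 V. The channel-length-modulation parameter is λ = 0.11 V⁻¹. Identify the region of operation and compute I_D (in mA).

Saturation; I_D = 18.0 mA

V_GS = V_G − V_S = 4.61 − 1.36 = 3.25 V; V_DS = V_D − V_S = 6.12 − 1.36 = 4.76 V.
k_n = μ_nC_ox · (W/L) = 6.2 mA/V².
V_ov = V_GS − V_th = 3.25 − 1.3 = 1.95 V.
Since V_DS = 4.76 V ≥ V_ov = 1.95 V, the device is in saturation.
I_D = ½ k_n V_ov² (1 + λ V_DS) = 0.5 × 6.2 × 1.95² × (1 + 0.11 × 4.76) = 18 mA.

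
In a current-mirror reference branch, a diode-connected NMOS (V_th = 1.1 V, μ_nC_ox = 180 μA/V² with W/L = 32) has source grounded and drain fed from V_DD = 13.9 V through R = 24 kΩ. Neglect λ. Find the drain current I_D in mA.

I_D = 0.516 mA

With gate tied to drain, V_GS = V_DS ≥ V_GS − V_th, so the device is in saturation.
k_n = μ_nC_ox · (W/L) = 5.76 mA/V².
KCL at the drain: ½ k_n (V_GS − V_th)² = (V_DD − V_GS)/R.
Let x = V_GS − 1.1. Then 69.1 x² + x − 12.8 = 0, giving x = 0.423 V (positive root), so V_GS = 1.52 V.
I_D = (V_DD − V_GS)/R = (13.9 − 1.52) / 24 = 0.516 mA.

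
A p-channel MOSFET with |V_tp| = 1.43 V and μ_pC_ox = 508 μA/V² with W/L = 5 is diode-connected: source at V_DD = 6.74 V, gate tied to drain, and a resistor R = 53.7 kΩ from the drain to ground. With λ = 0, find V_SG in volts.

V_SG = 1.70 V

With gate tied to drain, V_SG = V_SD ≥ V_SG − |V_tp|, so the device is in saturation.
k_p = μ_pC_ox · (W/L) = 2.54 mA/V².
KCL at the drain: ½ k_p (V_SG − |V_tp|)² = (V_DD − V_SG)/R.
Let x = V_SG − 1.43. Then 68.2 x² + x − 5.31 = 0, giving x = 0.272 V (positive root), so V_SG = 1.7 V.
I_D = (V_DD − V_SG)/R = (6.74 − 1.7) / 53.7 = 0.0938 mA.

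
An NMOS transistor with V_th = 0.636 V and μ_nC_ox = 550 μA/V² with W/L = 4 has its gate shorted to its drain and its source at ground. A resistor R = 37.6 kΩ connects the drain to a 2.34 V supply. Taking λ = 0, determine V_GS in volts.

V_GS = 0.827 V

With gate tied to drain, V_GS = V_DS ≥ V_GS − V_th, so the device is in saturation.
k_n = μ_nC_ox · (W/L) = 2.2 mA/V².
KCL at the drain: ½ k_n (V_GS − V_th)² = (V_DD − V_GS)/R.
Let x = V_GS − 0.636. Then 41.4 x² + x − 1.704 = 0, giving x = 0.191 V (positive root), so V_GS = 0.827 V.
I_D = (V_DD − V_GS)/R = (2.34 − 0.827) / 37.6 = 0.0402 mA.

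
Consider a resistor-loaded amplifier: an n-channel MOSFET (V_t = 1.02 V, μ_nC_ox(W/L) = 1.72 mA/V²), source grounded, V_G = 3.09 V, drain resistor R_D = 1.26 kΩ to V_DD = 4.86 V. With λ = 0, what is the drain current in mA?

V_GS = V_G = 3.09 V, so V_ov = 3.09 − 1.02 = 2.07 V.
Assume saturation: I_D = ½ k_n V_ov² = 0.5 × 1.72 × 2.07² = 3.69 mA, giving V_DS = V_DD − I_D R_D = 4.86 − 3.69 × 1.26 = 0.217 V.
But 0.217 V < V_ov = 2.07 V, so the device is actually in triode.
In triode I_D = k_n[V_ov V_DS − ½ V_DS²] and I_D = (V_DD − V_DS)/R_D. Equating: 1.08 V_DS² − 5.486 V_DS + 4.86 = 0, giving V_DS = 1.14 V (the root below V_ov).
I_D = (4.86 − 1.14) / 1.26 = 2.95 mA.

I_D = 2.95 mA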